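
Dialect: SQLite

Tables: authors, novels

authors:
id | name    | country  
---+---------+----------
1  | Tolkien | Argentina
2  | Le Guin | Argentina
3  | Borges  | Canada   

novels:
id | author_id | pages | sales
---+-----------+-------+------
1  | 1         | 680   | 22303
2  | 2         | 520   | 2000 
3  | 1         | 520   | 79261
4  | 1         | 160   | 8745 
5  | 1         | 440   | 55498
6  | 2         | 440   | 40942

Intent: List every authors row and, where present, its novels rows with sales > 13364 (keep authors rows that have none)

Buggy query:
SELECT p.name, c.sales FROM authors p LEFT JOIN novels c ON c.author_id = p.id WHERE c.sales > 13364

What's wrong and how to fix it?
Bug: Filtering c.sales in WHERE discards the NULL rows produced by LEFT JOIN, turning it into an inner join

Fix: Put 'c.sales > 13364' in the JOIN's ON clause instead of WHERE

Corrected query:
SELECT p.name, c.sales FROM authors p LEFT JOIN novels c ON c.author_id = p.id AND c.sales > 13364

Result:
name    | sales
--------+------
Tolkien | 22303
Tolkien | 55498
Tolkien | 79261
Le Guin | 40942
Borges  | NULL 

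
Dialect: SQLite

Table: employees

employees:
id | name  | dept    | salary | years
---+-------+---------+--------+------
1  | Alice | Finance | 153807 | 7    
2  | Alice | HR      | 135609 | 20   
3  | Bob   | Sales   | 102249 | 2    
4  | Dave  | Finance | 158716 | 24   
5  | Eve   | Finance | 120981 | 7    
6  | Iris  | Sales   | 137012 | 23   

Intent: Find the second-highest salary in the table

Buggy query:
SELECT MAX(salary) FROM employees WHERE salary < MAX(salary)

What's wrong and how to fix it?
Bug: The inner MAX is an aggregate inside WHERE, which is not allowed

Fix: Put the inner MAX in a scalar subquery

Corrected query:
SELECT MAX(salary) FROM employees WHERE salary < (SELECT MAX(salary) FROM employees)

Result:
MAX(salary)
-----------
153807     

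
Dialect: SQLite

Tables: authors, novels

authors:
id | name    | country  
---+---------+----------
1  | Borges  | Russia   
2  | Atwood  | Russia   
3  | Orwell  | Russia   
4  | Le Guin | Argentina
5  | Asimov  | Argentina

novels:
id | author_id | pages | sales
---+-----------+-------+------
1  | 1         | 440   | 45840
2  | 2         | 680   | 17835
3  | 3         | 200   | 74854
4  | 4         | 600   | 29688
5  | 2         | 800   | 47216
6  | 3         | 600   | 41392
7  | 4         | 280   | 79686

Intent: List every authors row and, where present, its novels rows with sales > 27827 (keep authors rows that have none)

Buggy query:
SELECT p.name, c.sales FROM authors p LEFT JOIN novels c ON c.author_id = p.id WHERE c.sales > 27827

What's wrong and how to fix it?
Bug: Filtering c.sales in WHERE discards the NULL rows produced by LEFT JOIN, turning it into an inner join

Fix: Put 'c.sales > 27827' in the JOIN's ON clause instead of WHERE

Corrected query:
SELECT p.name, c.sales FROM authors p LEFT JOIN novels c ON c.author_id = p.id AND c.sales > 27827

Result:
name    | sales
--------+------
Borges  | 45840
Atwood  | 47216
Orwell  | 41392
Orwell  | 74854
Le Guin | 29688
Le Guin | 79686
Asimov  | NULL 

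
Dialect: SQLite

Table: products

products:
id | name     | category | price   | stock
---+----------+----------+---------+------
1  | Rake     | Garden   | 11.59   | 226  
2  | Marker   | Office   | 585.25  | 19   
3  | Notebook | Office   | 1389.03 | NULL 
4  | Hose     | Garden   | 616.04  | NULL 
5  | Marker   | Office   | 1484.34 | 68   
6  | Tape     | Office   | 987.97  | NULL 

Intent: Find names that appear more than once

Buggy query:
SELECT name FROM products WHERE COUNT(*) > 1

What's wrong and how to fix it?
Bug: WHERE can't reference COUNT(*); aggregates are computed after WHERE

Fix: GROUP BY name, then filter groups with HAVING COUNT(*) > 1

Corrected query:
SELECT name FROM products GROUP BY name HAVING COUNT(*) > 1

Result:
name  
------
Marker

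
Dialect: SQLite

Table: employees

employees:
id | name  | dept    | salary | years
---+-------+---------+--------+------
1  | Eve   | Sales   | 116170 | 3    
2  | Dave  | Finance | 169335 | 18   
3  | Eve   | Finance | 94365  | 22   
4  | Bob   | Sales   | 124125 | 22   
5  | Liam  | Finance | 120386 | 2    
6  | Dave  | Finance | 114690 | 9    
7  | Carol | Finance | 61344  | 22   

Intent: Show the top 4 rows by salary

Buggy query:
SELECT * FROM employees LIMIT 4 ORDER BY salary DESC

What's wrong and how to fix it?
Bug: LIMIT must come after ORDER BY

Fix: Sort with ORDER BY, then apply LIMIT

Corrected query:
SELECT * FROM employees ORDER BY salary DESC LIMIT 4

Result:
id | name | dept    | salary | years
---+------+---------+--------+------
2  | Dave | Finance | 169335 | 18   
4  | Bob  | Sales   | 124125 | 22   
5  | Liam | Finance | 120386 | 2    
1  | Eve  | Sales   | 116170 | 3    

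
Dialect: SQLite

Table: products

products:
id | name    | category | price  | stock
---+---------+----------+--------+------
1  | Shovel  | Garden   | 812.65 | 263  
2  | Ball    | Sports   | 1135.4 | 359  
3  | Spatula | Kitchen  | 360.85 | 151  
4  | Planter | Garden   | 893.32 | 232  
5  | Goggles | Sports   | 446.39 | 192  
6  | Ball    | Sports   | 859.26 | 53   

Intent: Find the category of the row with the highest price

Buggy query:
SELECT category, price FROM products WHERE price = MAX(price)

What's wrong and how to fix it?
Bug: WHERE is evaluated per row; an aggregate over the whole table isn't defined there

Fix: Use a subquery: WHERE price = (SELECT MAX(price) FROM products)

Corrected query:
SELECT category, price FROM products WHERE price = (SELECT MAX(price) FROM products)

Result:
category | price 
---------+-------
Sports   | 1135.4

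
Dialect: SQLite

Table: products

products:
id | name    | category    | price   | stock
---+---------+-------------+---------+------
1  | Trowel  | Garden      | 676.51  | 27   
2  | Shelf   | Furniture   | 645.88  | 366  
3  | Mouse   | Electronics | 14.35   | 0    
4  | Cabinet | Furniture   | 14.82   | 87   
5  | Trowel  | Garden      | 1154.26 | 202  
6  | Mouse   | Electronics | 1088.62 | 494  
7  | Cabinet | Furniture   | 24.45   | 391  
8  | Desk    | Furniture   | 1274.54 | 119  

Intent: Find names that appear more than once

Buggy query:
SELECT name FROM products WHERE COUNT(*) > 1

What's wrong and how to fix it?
Bug: WHERE can't reference COUNT(*); aggregates are computed after WHERE

Fix: Group first, then use HAVING for the count condition

Corrected query:
SELECT name FROM products GROUP BY name HAVING COUNT(*) > 1

Result:
name   
-------
Cabinet
Mouse  
Trowel 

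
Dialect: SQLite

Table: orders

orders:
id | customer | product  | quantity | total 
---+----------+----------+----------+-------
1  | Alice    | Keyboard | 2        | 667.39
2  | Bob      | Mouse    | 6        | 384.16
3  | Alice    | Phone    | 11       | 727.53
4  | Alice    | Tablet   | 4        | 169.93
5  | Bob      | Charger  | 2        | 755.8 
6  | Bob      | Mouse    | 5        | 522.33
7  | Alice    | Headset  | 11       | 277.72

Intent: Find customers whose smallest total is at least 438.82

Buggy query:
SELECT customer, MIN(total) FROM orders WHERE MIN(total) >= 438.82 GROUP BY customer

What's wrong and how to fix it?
Bug: MIN() in WHERE is a misuse of aggregate

Fix: Use HAVING for the per-group MIN condition

Corrected query:
SELECT customer, MIN(total) FROM orders GROUP BY customer HAVING MIN(total) >= 438.82

Result:
(no rows)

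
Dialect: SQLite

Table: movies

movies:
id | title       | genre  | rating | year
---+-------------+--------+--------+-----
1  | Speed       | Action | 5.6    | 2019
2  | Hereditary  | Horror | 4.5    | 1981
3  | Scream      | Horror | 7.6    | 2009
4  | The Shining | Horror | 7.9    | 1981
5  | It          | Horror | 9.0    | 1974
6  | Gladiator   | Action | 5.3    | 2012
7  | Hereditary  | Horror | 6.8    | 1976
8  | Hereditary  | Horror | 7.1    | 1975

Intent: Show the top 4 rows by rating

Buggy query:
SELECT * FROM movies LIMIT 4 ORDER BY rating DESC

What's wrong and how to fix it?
Bug: ORDER BY cannot follow LIMIT; LIMIT is the final clause

Fix: Sort with ORDER BY, then apply LIMIT

Corrected query:
SELECT * FROM movies ORDER BY rating DESC LIMIT 4

Result:
id | title       | genre  | rating | year
---+-------------+--------+--------+-----
5  | It          | Horror | 9      | 1974
4  | The Shining | Horror | 7.9    | 1981
3  | Scream      | Horror | 7.6    | 2009
8  | Hereditary  | Horror | 7.1    | 1975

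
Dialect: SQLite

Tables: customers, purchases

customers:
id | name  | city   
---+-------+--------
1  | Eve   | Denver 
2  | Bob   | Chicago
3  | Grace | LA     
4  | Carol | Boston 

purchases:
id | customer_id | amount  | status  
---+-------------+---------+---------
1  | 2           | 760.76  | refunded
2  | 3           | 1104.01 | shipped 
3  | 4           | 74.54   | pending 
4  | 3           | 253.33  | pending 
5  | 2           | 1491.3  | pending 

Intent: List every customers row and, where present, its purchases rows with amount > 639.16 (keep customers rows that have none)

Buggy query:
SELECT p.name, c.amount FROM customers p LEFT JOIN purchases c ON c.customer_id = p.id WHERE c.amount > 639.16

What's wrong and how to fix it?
Bug: Filtering c.amount in WHERE discards the NULL rows produced by LEFT JOIN, turning it into an inner join

Fix: Move the right-table condition into the ON clause so unmatched parents are kept

Corrected query:
SELECT p.name, c.amount FROM customers p LEFT JOIN purchases c ON c.customer_id = p.id AND c.amount > 639.16

Result:
name  | amount 
------+--------
Eve   | NULL   
Bob   | 760.76 
Bob   | 1491.3 
Grace | 1104.01
Carol | NULL   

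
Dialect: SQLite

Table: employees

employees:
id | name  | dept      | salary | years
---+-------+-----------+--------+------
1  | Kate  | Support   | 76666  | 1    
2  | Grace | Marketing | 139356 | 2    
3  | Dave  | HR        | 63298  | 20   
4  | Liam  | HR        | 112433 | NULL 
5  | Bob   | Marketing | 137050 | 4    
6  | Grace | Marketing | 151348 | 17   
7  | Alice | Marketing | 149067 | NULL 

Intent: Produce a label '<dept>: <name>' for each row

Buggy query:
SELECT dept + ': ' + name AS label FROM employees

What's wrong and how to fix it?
Bug: SQLite uses || for string concatenation; + coerces text to numbers (yielding 0)

Fix: Replace + with || to concatenate text

Corrected query:
SELECT dept || ': ' || name AS label FROM employees

Result:
label           
----------------
Support: Kate   
Marketing: Grace
HR: Dave        
HR: Liam        
Marketing: Bob  
Marketing: Grace
Marketing: Alice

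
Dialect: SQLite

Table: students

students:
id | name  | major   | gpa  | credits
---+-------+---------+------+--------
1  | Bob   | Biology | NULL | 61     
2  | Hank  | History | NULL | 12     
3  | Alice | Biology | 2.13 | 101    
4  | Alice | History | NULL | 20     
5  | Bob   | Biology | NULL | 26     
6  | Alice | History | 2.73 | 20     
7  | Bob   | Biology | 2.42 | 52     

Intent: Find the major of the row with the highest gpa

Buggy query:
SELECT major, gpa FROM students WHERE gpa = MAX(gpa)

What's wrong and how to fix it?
Bug: MAX(gpa) is an aggregate and cannot be used directly in WHERE

Fix: Wrap MAX in a scalar subquery so WHERE compares against a single value

Corrected query:
SELECT major, gpa FROM students WHERE gpa = (SELECT MAX(gpa) FROM students)

Result:
major   | gpa 
--------+-----
History | 2.73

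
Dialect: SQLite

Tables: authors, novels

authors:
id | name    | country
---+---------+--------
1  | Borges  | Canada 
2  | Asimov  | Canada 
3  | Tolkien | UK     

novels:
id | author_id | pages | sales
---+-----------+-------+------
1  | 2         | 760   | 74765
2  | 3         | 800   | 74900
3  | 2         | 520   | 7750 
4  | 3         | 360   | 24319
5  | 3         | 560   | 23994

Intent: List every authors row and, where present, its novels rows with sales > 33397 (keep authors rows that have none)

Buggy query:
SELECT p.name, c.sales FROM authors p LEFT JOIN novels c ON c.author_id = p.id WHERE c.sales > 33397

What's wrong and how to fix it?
Bug: Filtering c.sales in WHERE discards the NULL rows produced by LEFT JOIN, turning it into an inner join

Fix: Move the right-table condition into the ON clause so unmatched parents are kept

Corrected query:
SELECT p.name, c.sales FROM authors p LEFT JOIN novels c ON c.author_id = p.id AND c.sales > 33397

Result:
name    | sales
--------+------
Borges  | NULL 
Asimov  | 74765
Tolkien | 74900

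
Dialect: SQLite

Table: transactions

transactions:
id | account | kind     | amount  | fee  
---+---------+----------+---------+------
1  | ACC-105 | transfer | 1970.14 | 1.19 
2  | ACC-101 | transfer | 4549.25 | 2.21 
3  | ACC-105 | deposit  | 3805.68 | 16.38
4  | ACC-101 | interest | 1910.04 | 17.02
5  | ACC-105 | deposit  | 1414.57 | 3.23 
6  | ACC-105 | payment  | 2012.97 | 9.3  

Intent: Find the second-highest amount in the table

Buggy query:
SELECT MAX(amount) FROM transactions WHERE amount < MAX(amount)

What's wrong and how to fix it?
Bug: The inner MAX is an aggregate inside WHERE, which is not allowed

Fix: Compute the overall MAX in a subquery, then take MAX of rows below it

Corrected query:
SELECT MAX(amount) FROM transactions WHERE amount < (SELECT MAX(amount) FROM transactions)

Result:
MAX(amount)
-----------
3805.68    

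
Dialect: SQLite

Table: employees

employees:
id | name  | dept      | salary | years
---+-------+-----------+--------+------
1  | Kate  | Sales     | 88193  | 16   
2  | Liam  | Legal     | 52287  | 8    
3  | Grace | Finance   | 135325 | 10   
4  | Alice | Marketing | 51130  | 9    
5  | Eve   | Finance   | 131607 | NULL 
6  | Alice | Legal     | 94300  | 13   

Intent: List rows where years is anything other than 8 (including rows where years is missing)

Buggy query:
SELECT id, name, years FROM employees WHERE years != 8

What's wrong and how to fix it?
Bug: Inequality against NULL is unknown, not true; rows with NULL are dropped

Fix: Handle NULL separately with IS NULL alongside the inequality

Corrected query:
SELECT id, name, years FROM employees WHERE years != 8 OR years IS NULL

Result:
id | name  | years
---+-------+------
1  | Kate  | 16   
3  | Grace | 10   
4  | Alice | 9    
5  | Eve   | NULL 
6  | Alice | 13   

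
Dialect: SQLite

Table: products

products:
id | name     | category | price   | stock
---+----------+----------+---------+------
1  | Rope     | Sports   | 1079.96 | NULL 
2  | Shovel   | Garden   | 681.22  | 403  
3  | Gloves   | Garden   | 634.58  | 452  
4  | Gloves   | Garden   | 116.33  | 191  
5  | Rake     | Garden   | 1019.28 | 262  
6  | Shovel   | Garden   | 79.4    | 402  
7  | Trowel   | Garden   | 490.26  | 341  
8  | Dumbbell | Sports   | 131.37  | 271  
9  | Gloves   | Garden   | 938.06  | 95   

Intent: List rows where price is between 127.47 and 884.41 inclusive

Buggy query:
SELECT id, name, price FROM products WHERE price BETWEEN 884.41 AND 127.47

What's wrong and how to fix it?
Bug: The bounds are reversed; BETWEEN a AND b requires a <= b to match anything

Fix: Write BETWEEN 127.47 AND 884.41

Corrected query:
SELECT id, name, price FROM products WHERE price BETWEEN 127.47 AND 884.41

Result:
id | name     | price 
---+----------+-------
2  | Shovel   | 681.22
3  | Gloves   | 634.58
7  | Trowel   | 490.26
8  | Dumbbell | 131.37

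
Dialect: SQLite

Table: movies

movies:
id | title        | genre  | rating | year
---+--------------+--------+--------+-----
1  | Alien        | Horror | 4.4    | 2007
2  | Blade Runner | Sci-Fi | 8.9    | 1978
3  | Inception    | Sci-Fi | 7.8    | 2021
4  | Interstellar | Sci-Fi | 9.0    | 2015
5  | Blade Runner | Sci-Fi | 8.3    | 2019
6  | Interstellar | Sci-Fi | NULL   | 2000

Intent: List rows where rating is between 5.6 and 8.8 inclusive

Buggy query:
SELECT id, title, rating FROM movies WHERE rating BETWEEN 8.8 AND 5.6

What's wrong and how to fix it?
Bug: BETWEEN expects the lower bound first; with 8.8 AND 5.6 the range is empty

Fix: Swap the bounds so the smaller value comes first

Corrected query:
SELECT id, title, rating FROM movies WHERE rating BETWEEN 5.6 AND 8.8

Result:
id | title        | rating
---+--------------+-------
3  | Inception    | 7.8   
5  | Blade Runner | 8.3   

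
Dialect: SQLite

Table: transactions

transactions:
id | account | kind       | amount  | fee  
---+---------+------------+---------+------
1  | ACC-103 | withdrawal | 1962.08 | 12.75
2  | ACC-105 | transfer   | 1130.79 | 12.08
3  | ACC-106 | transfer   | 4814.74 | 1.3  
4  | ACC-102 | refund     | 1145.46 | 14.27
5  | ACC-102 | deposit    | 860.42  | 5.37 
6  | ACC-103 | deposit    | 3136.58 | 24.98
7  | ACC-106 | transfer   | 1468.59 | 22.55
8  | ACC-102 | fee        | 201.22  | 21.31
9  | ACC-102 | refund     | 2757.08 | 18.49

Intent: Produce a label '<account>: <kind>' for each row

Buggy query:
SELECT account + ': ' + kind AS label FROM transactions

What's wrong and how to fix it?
Bug: '+' is numeric addition; on text columns SQLite converts them to 0 instead of concatenating

Fix: Replace + with || to concatenate text

Corrected query:
SELECT account || ': ' || kind AS label FROM transactions

Result:
label              
-------------------
ACC-103: withdrawal
ACC-105: transfer  
ACC-106: transfer  
ACC-102: refund    
ACC-102: deposit   
ACC-103: deposit   
ACC-106: transfer  
ACC-102: fee       
ACC-102: refund    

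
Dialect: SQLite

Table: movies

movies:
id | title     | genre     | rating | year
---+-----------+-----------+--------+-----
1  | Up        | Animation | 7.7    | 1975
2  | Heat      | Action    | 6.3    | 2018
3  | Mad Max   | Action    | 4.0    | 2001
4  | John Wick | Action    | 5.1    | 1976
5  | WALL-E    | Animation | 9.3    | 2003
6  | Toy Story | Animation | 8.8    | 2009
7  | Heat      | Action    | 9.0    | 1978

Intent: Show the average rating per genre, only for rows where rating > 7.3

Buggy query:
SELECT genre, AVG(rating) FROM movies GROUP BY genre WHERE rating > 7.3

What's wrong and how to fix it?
Bug: Row-level WHERE must come before GROUP BY in the clause order

Fix: Move the WHERE clause before GROUP BY

Corrected query:
SELECT genre, AVG(rating) FROM movies WHERE rating > 7.3 GROUP BY genre

Result:
genre     | AVG(rating)
----------+------------
Action    | 9          
Animation | 8.6        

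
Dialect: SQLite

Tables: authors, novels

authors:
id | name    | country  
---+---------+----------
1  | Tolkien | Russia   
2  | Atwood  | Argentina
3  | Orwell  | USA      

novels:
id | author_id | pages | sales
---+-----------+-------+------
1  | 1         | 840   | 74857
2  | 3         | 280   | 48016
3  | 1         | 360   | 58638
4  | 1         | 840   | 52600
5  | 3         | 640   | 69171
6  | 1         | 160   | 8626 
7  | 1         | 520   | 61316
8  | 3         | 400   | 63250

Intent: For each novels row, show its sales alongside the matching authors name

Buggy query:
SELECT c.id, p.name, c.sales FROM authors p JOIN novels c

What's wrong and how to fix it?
Bug: Missing join condition: each novels row is matched to all authors rows instead of just its own

Fix: Specify the join condition linking the foreign key to the parent id

Corrected query:
SELECT c.id, p.name, c.sales FROM authors p JOIN novels c ON c.author_id = p.id

Result:
id | name    | sales
---+---------+------
1  | Tolkien | 74857
2  | Orwell  | 48016
3  | Tolkien | 58638
4  | Tolkien | 52600
5  | Orwell  | 69171
6  | Tolkien | 8626 
7  | Tolkien | 61316
8  | Orwell  | 63250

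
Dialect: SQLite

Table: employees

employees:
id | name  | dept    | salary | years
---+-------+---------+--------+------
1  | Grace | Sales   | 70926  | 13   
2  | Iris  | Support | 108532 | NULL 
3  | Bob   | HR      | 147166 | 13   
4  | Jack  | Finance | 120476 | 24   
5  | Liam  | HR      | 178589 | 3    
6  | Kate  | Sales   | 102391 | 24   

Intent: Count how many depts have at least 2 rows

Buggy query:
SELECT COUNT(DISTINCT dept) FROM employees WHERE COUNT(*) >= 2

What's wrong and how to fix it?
Bug: COUNT(*) cannot appear in WHERE; the per-group count doesn't exist yet

Fix: Use a subquery that GROUPs and filters with HAVING, then count its rows

Corrected query:
SELECT COUNT(*) FROM (SELECT dept FROM employees GROUP BY dept HAVING COUNT(*) >= 2)

Result:
COUNT(*)
--------
2       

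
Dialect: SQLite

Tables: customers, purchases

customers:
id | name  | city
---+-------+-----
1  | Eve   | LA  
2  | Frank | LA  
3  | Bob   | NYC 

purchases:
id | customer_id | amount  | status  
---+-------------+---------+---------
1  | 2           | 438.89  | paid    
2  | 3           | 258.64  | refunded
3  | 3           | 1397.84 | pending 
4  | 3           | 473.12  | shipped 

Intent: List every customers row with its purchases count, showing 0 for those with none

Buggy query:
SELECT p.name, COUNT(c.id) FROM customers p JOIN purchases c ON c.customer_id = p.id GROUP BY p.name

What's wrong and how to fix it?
Bug: INNER JOIN drops customers rows that have no matching purchases rows

Fix: Switch to LEFT JOIN to retain unmatched parent rows

Corrected query:
SELECT p.name, COUNT(c.id) FROM customers p LEFT JOIN purchases c ON c.customer_id = p.id GROUP BY p.name

Result:
name  | COUNT(c.id)
------+------------
Bob   | 3          
Eve   | 0          
Frank | 1          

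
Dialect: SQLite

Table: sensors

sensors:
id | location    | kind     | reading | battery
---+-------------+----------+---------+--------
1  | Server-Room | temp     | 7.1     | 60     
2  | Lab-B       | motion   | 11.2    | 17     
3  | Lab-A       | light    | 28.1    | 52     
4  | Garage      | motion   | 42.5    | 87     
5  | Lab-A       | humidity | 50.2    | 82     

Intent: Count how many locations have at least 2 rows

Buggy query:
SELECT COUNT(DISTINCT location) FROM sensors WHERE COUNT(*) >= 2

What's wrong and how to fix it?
Bug: COUNT(*) cannot appear in WHERE; the per-group count doesn't exist yet

Fix: Group first with HAVING COUNT(*) >= 2, then COUNT the resulting groups

Corrected query:
SELECT COUNT(*) FROM (SELECT location FROM sensors GROUP BY location HAVING COUNT(*) >= 2)

Result:
COUNT(*)
--------
1       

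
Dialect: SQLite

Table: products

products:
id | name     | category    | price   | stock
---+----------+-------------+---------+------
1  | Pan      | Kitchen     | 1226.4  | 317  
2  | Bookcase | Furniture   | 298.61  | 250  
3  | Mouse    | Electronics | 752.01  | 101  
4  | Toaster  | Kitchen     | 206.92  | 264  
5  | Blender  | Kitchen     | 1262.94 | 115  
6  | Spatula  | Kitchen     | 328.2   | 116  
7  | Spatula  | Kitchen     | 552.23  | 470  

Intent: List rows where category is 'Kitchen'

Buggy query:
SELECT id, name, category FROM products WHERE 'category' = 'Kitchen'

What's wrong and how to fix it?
Bug: Single quotes denote string literals in SQL; the column name is being compared as a constant string

Fix: Reference the column as category without single quotes

Corrected query:
SELECT id, name, category FROM products WHERE category = 'Kitchen'

Result:
id | name    | category
---+---------+---------
1  | Pan     | Kitchen 
4  | Toaster | Kitchen 
5  | Blender | Kitchen 
6  | Spatula | Kitchen 
7  | Spatula | Kitchen 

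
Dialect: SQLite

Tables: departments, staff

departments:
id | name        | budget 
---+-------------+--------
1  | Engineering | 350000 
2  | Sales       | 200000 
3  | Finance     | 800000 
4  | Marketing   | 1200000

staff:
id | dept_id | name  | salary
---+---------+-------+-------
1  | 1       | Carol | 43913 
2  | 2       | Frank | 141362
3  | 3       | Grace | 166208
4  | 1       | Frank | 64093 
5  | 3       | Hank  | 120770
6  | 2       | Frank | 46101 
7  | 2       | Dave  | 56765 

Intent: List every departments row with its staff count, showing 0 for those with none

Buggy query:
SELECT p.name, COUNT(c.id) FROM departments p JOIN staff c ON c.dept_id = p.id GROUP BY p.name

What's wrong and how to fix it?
Bug: An inner join excludes parents with zero children

Fix: Use LEFT JOIN so parents without children still appear (COUNT(c.id) gives 0)

Corrected query:
SELECT p.name, COUNT(c.id) FROM departments p LEFT JOIN staff c ON c.dept_id = p.id GROUP BY p.name

Result:
name        | COUNT(c.id)
------------+------------
Engineering | 2          
Finance     | 2          
Marketing   | 0          
Sales       | 3          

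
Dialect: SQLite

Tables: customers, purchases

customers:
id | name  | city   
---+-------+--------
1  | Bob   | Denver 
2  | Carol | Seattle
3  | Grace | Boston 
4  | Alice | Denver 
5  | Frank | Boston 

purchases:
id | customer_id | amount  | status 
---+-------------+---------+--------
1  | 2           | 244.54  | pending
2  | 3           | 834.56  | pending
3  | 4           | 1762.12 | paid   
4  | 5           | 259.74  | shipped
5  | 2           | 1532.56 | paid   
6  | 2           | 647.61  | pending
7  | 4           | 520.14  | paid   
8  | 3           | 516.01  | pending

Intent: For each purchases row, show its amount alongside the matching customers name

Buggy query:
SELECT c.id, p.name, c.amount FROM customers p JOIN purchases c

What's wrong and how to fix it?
Bug: Missing join condition: each purchases row is matched to all customers rows instead of just its own

Fix: Add ON c.customer_id = p.id to the JOIN

Corrected query:
SELECT c.id, p.name, c.amount FROM customers p JOIN purchases c ON c.customer_id = p.id

Result:
id | name  | amount 
---+-------+--------
1  | Carol | 244.54 
2  | Grace | 834.56 
3  | Alice | 1762.12
4  | Frank | 259.74 
5  | Carol | 1532.56
6  | Carol | 647.61 
7  | Alice | 520.14 
8  | Grace | 516.01 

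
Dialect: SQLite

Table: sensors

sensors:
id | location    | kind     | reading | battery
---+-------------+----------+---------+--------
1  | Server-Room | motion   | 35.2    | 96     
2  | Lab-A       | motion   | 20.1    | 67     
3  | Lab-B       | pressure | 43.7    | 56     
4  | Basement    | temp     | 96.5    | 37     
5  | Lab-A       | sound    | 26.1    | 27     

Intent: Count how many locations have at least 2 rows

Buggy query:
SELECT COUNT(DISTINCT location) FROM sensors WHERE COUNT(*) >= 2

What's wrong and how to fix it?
Bug: COUNT(*) cannot appear in WHERE; the per-group count doesn't exist yet

Fix: Group first with HAVING COUNT(*) >= 2, then COUNT the resulting groups

Corrected query:
SELECT COUNT(*) FROM (SELECT location FROM sensors GROUP BY location HAVING COUNT(*) >= 2)

Result:
COUNT(*)
--------
1       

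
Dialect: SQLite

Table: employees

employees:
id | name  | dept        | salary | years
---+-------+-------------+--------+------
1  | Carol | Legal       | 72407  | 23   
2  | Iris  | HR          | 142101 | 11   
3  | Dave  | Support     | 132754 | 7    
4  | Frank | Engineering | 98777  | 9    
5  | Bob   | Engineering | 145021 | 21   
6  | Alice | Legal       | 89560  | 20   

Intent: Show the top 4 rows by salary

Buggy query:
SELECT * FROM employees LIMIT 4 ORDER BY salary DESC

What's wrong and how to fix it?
Bug: LIMIT must come after ORDER BY

Fix: Sort with ORDER BY, then apply LIMIT

Corrected query:
SELECT * FROM employees ORDER BY salary DESC LIMIT 4

Result:
id | name  | dept        | salary | years
---+-------+-------------+--------+------
5  | Bob   | Engineering | 145021 | 21   
2  | Iris  | HR          | 142101 | 11   
3  | Dave  | Support     | 132754 | 7    
4  | Frank | Engineering | 98777  | 9    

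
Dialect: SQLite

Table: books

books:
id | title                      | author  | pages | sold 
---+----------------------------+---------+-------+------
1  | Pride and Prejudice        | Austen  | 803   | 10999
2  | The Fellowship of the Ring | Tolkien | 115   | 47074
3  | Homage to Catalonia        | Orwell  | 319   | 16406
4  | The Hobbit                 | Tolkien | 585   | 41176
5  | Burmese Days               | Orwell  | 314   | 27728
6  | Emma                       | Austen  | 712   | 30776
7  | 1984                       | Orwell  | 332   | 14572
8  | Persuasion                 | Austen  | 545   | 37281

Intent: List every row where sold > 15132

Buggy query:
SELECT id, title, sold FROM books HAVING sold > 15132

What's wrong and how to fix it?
Bug: HAVING filters the output of aggregation, but this query has no GROUP BY and no aggregate functions, so SQLite rejects it (HAVING clause on a non-aggregate query); the condition here is per row

Fix: Replace HAVING with WHERE since the condition applies to individual rows

Corrected query:
SELECT id, title, sold FROM books WHERE sold > 15132

Result:
id | title                      | sold 
---+----------------------------+------
2  | The Fellowship of the Ring | 47074
3  | Homage to Catalonia        | 16406
4  | The Hobbit                 | 41176
5  | Burmese Days               | 27728
6  | Emma                       | 30776
8  | Persuasion                 | 37281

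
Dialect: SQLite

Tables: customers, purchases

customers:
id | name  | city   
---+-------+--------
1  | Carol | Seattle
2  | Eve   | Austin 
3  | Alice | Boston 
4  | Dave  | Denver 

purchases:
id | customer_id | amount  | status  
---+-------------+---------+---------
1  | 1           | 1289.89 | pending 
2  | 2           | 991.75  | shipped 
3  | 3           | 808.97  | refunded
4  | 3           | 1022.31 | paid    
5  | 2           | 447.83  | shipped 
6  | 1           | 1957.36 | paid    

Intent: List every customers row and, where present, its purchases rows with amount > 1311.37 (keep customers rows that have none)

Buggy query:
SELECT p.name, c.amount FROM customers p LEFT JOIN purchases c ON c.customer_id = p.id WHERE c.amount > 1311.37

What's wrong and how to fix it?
Bug: Filtering c.amount in WHERE discards the NULL rows produced by LEFT JOIN, turning it into an inner join

Fix: Move the right-table condition into the ON clause so unmatched parents are kept

Corrected query:
SELECT p.name, c.amount FROM customers p LEFT JOIN purchases c ON c.customer_id = p.id AND c.amount > 1311.37

Result:
name  | amount 
------+--------
Carol | 1957.36
Eve   | NULL   
Alice | NULL   
Dave  | NULL   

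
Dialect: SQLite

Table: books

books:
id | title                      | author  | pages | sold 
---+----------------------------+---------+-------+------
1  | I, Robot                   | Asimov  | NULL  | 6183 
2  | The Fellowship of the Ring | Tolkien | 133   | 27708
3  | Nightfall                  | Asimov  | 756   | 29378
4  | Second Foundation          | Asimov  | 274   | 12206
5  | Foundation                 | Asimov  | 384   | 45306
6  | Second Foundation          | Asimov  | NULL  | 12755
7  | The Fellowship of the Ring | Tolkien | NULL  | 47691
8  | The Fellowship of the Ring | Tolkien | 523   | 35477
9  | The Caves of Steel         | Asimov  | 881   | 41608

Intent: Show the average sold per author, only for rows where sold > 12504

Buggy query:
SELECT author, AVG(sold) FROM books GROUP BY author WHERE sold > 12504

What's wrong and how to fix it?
Bug: WHERE cannot follow GROUP BY

Fix: Move the WHERE clause before GROUP BY

Corrected query:
SELECT author, AVG(sold) FROM books WHERE sold > 12504 GROUP BY author

Result:
author  | AVG(sold)   
--------+-------------
Asimov  | 32261.75    
Tolkien | 36958.666667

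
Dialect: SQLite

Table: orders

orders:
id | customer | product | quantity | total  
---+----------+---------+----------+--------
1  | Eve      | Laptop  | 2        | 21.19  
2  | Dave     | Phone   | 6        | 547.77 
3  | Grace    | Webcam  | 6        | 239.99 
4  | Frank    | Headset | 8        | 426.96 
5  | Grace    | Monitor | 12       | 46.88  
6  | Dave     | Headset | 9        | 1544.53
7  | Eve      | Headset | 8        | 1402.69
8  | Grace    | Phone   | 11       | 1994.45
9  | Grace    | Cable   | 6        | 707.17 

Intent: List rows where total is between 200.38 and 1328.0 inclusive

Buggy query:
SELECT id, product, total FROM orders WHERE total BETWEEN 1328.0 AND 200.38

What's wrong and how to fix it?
Bug: The bounds are reversed; BETWEEN a AND b requires a <= b to match anything

Fix: Swap the bounds so the smaller value comes first

Corrected query:
SELECT id, product, total FROM orders WHERE total BETWEEN 200.38 AND 1328.0

Result:
id | product | total 
---+---------+-------
2  | Phone   | 547.77
3  | Webcam  | 239.99
4  | Headset | 426.96
9  | Cable   | 707.17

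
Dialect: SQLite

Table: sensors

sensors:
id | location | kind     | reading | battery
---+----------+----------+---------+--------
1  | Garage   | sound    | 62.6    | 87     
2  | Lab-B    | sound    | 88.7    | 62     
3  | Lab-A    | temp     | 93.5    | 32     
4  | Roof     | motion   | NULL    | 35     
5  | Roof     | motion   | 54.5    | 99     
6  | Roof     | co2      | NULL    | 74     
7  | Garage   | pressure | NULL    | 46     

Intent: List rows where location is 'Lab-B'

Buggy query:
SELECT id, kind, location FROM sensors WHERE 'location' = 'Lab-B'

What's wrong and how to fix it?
Bug: 'location' in single quotes is a string literal, not the column; the comparison is literal-vs-literal and never true

Fix: Remove the quotes around the column name (or use double quotes for an identifier)

Corrected query:
SELECT id, kind, location FROM sensors WHERE location = 'Lab-B'

Result:
id | kind  | location
---+-------+---------
2  | sound | Lab-B   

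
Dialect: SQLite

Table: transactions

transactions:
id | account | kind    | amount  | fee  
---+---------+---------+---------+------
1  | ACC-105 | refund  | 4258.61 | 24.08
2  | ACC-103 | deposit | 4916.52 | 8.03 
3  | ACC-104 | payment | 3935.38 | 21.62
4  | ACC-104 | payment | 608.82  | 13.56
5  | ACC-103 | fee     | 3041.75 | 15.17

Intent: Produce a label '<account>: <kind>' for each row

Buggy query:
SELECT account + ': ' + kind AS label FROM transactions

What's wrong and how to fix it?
Bug: '+' is numeric addition; on text columns SQLite converts them to 0 instead of concatenating

Fix: Replace + with || to concatenate text

Corrected query:
SELECT account || ': ' || kind AS label FROM transactions

Result:
label           
----------------
ACC-105: refund 
ACC-103: deposit
ACC-104: payment
ACC-104: payment
ACC-103: fee    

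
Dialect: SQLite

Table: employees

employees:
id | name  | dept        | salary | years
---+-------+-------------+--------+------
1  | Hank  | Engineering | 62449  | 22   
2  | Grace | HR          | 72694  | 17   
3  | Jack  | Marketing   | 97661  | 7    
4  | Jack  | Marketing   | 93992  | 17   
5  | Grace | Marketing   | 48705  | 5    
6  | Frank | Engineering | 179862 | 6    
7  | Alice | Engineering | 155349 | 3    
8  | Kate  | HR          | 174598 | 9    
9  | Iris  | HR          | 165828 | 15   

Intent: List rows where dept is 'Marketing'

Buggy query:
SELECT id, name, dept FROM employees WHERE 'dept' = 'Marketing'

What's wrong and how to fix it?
Bug: Single quotes denote string literals in SQL; the column name is being compared as a constant string

Fix: Reference the column as dept without single quotes

Corrected query:
SELECT id, name, dept FROM employees WHERE dept = 'Marketing'

Result:
id | name  | dept     
---+-------+----------
3  | Jack  | Marketing
4  | Jack  | Marketing
5  | Grace | Marketing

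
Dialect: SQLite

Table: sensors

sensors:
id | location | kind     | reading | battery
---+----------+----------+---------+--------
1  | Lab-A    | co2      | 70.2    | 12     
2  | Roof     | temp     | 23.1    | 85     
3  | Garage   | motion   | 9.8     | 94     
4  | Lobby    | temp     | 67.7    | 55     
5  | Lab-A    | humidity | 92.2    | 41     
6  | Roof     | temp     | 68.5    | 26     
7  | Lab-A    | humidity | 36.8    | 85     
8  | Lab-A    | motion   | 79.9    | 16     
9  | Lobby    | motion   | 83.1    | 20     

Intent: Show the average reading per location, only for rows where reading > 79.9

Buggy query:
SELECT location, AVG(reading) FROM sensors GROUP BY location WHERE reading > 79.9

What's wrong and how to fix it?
Bug: WHERE cannot follow GROUP BY

Fix: Move the WHERE clause before GROUP BY

Corrected query:
SELECT location, AVG(reading) FROM sensors WHERE reading > 79.9 GROUP BY location

Result:
location | AVG(reading)
---------+-------------
Lab-A    | 92.2        
Lobby    | 83.1        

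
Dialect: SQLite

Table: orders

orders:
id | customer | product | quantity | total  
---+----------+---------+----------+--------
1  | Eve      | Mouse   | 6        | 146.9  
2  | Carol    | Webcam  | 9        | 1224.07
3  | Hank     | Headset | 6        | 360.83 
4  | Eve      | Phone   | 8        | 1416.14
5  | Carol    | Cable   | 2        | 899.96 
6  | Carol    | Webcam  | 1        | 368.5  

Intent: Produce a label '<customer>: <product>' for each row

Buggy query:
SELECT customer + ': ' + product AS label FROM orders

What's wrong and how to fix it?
Bug: SQLite uses || for string concatenation; + coerces text to numbers (yielding 0)

Fix: Use the || operator for string concatenation

Corrected query:
SELECT customer || ': ' || product AS label FROM orders

Result:
label        
-------------
Eve: Mouse   
Carol: Webcam
Hank: Headset
Eve: Phone   
Carol: Cable 
Carol: Webcam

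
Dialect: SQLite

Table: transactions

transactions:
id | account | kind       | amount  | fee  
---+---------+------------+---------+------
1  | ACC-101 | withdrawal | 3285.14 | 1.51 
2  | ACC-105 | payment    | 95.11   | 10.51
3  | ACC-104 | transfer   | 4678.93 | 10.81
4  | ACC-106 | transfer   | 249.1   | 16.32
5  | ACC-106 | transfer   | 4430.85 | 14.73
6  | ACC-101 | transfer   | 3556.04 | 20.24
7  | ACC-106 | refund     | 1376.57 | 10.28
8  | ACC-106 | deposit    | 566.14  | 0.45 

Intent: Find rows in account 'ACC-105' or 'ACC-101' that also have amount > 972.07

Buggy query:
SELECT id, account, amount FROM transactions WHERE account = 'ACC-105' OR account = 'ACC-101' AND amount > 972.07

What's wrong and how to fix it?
Bug: Without parentheses, AND is evaluated before OR, so the amount filter only applies to the 'ACC-101' branch

Fix: Add parentheses around the OR so the AND applies to both alternatives

Corrected query:
SELECT id, account, amount FROM transactions WHERE (account = 'ACC-105' OR account = 'ACC-101') AND amount > 972.07

Result:
id | account | amount 
---+---------+--------
1  | ACC-101 | 3285.14
6  | ACC-101 | 3556.04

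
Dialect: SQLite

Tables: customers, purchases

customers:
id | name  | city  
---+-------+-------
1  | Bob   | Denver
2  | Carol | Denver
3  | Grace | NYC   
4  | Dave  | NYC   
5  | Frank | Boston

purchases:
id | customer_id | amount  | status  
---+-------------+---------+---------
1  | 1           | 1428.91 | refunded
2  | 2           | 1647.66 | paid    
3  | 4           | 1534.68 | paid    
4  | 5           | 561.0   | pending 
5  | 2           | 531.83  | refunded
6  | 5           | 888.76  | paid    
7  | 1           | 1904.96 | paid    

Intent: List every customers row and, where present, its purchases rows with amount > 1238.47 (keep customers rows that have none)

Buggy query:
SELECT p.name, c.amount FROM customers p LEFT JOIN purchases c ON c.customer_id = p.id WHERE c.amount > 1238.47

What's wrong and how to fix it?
Bug: Filtering c.amount in WHERE discards the NULL rows produced by LEFT JOIN, turning it into an inner join

Fix: Move the right-table condition into the ON clause so unmatched parents are kept

Corrected query:
SELECT p.name, c.amount FROM customers p LEFT JOIN purchases c ON c.customer_id = p.id AND c.amount > 1238.47

Result:
name  | amount 
------+--------
Bob   | 1428.91
Bob   | 1904.96
Carol | 1647.66
Grace | NULL   
Dave  | 1534.68
Frank | NULL   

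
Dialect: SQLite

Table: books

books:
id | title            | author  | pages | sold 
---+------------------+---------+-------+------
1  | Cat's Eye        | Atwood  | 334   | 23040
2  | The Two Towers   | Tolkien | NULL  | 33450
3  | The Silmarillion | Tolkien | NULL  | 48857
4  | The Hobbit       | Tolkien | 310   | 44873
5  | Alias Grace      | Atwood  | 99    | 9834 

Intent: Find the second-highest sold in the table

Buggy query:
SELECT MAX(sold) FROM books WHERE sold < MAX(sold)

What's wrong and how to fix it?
Bug: The inner MAX is an aggregate inside WHERE, which is not allowed

Fix: Compute the overall MAX in a subquery, then take MAX of rows below it

Corrected query:
SELECT MAX(sold) FROM books WHERE sold < (SELECT MAX(sold) FROM books)

Result:
MAX(sold)
---------
44873    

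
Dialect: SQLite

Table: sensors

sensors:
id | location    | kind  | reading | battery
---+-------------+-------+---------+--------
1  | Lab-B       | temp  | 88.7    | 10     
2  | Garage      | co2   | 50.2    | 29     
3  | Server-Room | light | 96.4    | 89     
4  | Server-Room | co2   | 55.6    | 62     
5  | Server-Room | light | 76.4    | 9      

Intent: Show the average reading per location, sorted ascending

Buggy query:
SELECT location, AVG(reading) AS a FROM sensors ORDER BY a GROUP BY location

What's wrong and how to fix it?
Bug: ORDER BY appears before GROUP BY; SQL clause order requires GROUP BY first

Fix: Reorder: SELECT … FROM … GROUP BY … ORDER BY …

Corrected query:
SELECT location, AVG(reading) AS a FROM sensors GROUP BY location ORDER BY a

Result:
location    | a        
------------+----------
Garage      | 50.2     
Server-Room | 76.133333
Lab-B       | 88.7     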